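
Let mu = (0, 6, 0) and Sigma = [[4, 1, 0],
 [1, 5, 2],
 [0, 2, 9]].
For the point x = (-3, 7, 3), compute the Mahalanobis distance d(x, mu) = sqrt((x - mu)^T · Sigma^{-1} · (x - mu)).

Step 1 — centre the observation: (x - mu) = (-3, 1, 3).

Step 2 — invert Sigma (cofactor / det for 3×3, or solve directly):
  Sigma^{-1} = [[0.2645, -0.0581, 0.0129],
 [-0.0581, 0.2323, -0.0516],
 [0.0129, -0.0516, 0.1226]].

Step 3 — form the quadratic (x - mu)^T · Sigma^{-1} · (x - mu):
  Sigma^{-1} · (x - mu) = (-0.8129, 0.2516, 0.2774).
  (x - mu)^T · [Sigma^{-1} · (x - mu)] = (-3)·(-0.8129) + (1)·(0.2516) + (3)·(0.2774) = 3.5226.

Step 4 — take square root: d = √(3.5226) ≈ 1.8769.

d(x, mu) = √(3.5226) ≈ 1.8769


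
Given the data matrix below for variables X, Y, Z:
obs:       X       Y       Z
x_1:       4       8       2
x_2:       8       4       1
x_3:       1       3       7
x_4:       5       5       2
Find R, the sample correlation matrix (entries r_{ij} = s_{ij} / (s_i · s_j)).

Step 1 — column means:
  mean(X) = (4 + 8 + 1 + 5) / 4 = 18/4 = 4.5
  mean(Y) = (8 + 4 + 3 + 5) / 4 = 20/4 = 5
  mean(Z) = (2 + 1 + 7 + 2) / 4 = 12/4 = 3

Step 2 — sample variances and covariances s[i,j] = (1/(n-1)) · Σ_k (x_{k,i} - mean_i) · (x_{k,j} - mean_j), with n-1 = 3:
  s[X,X] = ((-0.5)·(-0.5) + (3.5)·(3.5) + (-3.5)·(-3.5) + (0.5)·(0.5)) / 3 = 25/3 = 8.3333
  s[X,Y] = ((-0.5)·(3) + (3.5)·(-1) + (-3.5)·(-2) + (0.5)·(0)) / 3 = 2/3 = 0.6667
  s[X,Z] = ((-0.5)·(-1) + (3.5)·(-2) + (-3.5)·(4) + (0.5)·(-1)) / 3 = -21/3 = -7
  s[Y,Y] = ((3)·(3) + (-1)·(-1) + (-2)·(-2) + (0)·(0)) / 3 = 14/3 = 4.6667
  s[Y,Z] = ((3)·(-1) + (-1)·(-2) + (-2)·(4) + (0)·(-1)) / 3 = -9/3 = -3
  s[Z,Z] = ((-1)·(-1) + (-2)·(-2) + (4)·(4) + (-1)·(-1)) / 3 = 22/3 = 7.3333
  Sample standard deviations s_i = √(s[i,i]):
  s(X) = √(8.3333) = 2.8868
  s(Y) = √(4.6667) = 2.1602
  s(Z) = √(7.3333) = 2.708

Step 3 — r_{ij} = s_{ij} / (s_i · s_j):
  r[X,X] = 1 (diagonal).
  r[X,Y] = 0.6667 / (2.8868 · 2.1602) = 0.6667 / 6.2361 = 0.1069
  r[X,Z] = -7 / (2.8868 · 2.708) = -7 / 7.8174 = -0.8954
  r[Y,Y] = 1 (diagonal).
  r[Y,Z] = -3 / (2.1602 · 2.708) = -3 / 5.85 = -0.5128
  r[Z,Z] = 1 (diagonal).

R is symmetric with unit diagonal. Assembling:

R = [[1, 0.1069, -0.8954],
 [0.1069, 1, -0.5128],
 [-0.8954, -0.5128, 1]]


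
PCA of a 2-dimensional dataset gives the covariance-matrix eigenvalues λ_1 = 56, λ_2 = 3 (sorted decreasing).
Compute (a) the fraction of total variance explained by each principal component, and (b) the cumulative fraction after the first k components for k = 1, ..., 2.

Step 1 — total variance = trace(Sigma) = Σ λ_i = 56 + 3 = 59.

Step 2 — fraction explained by component i = λ_i / Σ λ:
  PC1: 56/59 = 0.9492
  PC2: 3/59 = 0.0508

Step 3 — cumulative fraction after k components = (λ_1 + ... + λ_k) / Σ λ:
  k = 1: 56/59 = 0.9492
  k = 2: (56 + 3)/59 = 59/59 = 1

Summary (fraction, with percent):

explained: PC1 0.9492 (94.92%), PC2 0.0508 (5.08%);  cumulative: 0.9492, 1


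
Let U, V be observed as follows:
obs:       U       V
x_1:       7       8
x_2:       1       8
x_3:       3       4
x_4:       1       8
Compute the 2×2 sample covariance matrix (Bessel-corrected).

Step 1 — column means:
  mean(U) = (7 + 1 + 3 + 1) / 4 = 12/4 = 3
  mean(V) = (8 + 8 + 4 + 8) / 4 = 28/4 = 7

Step 2 — sample covariance S[i,j] = (1/(n-1)) · Σ_k (x_{k,i} - mean_i) · (x_{k,j} - mean_j), with n-1 = 3.
  S[U,U] = ((4)·(4) + (-2)·(-2) + (0)·(0) + (-2)·(-2)) / 3 = 24/3 = 8
  S[U,V] = ((4)·(1) + (-2)·(1) + (0)·(-3) + (-2)·(1)) / 3 = 0/3 = 0
  S[V,V] = ((1)·(1) + (1)·(1) + (-3)·(-3) + (1)·(1)) / 3 = 12/3 = 4

S is symmetric (S[j,i] = S[i,j]). Assembling:

S = [[8, 0],
 [0, 4]]


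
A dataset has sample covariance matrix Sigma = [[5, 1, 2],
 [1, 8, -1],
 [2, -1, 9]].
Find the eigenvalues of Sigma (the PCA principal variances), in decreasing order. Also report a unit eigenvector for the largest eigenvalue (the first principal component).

Step 1 — characteristic polynomial p(λ) = det(λI - Sigma) = λ³ - tr·λ² + c_1·λ - det, where tr = trace, c_1 = sum of the principal 2×2 minors, det = det(Sigma):
  tr = 5 + 8 + 9 = 22,
  c_1 = (5·8 - (1)²) + (5·9 - (2)²) + (8·9 - (-1)²) = 39 + 41 + 71 = 151,
  det = 5·(8·9 - (-1)²) - (1)·((1)·9 - (-1)·(2)) + (2)·((1)·(-1) - 8·(2)) = 5·(71) - (1)·(11) + (2)·(-17) = 310.
  So p(λ) = λ³ - 22λ² + 151λ - 310.
Step 2 — look for an integer root (rational root theorem: any rational root is an integer divisor of 310). Testing λ = 10:
  p(10) = 1000 - 2200 + 1510 - 310 = 0  ✓
  Dividing out (λ - 10): p(λ) = (λ - 10)(λ² - 12λ + 31).
Step 3 — remaining eigenvalues from the quadratic λ² - 12λ + 31 = 0:
  Δ = 12² - 4·31 = 144 - 124 = 20,  λ = (12 ± √20)/2 = (12 ± 4.4721)/2 ≈ 8.2361 or 3.7639.
  Sorted: λ_1 = 10,  λ_2 = 8.2361,  λ_3 = 3.7639  (check: sum = 22 = tr ✓).

Step 4 — unit eigenvector for λ_1 = 10: v spans the null space of (Sigma - λ_1 I), whose rows are
  r_1 = (-5, 1, 2),  r_2 = (1, -2, -1),  r_3 = (2, -1, -1).
  v is orthogonal to every row, so take v ∝ r_1 × r_2 = ((1)·(-1) - (2)·(-2), (2)·(1) - (-5)·(-1), (-5)·(-2) - (1)·(1)) = (3, -3, 9).
  Rescale (divide by 3): u = (1, -1, 3).
  ||u|| = √((1)² + (-1)² + (3)²) = √(11) ≈ 3.3166,  v_1 = u/||u|| ≈ (0.3015, -0.3015, 0.9045) (||v_1|| = 1).

λ_1 = 10,  λ_2 = 8.2361,  λ_3 = 3.7639;  v_1 ≈ (0.3015, -0.3015, 0.9045)


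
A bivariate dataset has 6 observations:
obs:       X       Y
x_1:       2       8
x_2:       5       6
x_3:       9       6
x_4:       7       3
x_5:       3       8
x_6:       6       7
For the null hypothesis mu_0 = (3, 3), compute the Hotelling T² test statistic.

Step 1 — sample mean vector:
  mean(X) = (2 + 5 + 9 + 7 + 3 + 6) / 6 = 32/6 = 5.3333
  mean(Y) = (8 + 6 + 6 + 3 + 8 + 7) / 6 = 38/6 = 6.3333
  x̄ = (5.3333, 6.3333),  deviation x̄ - mu_0 = (5.3333, 6.3333) - (3, 3) = (2.3333, 3.3333).

Step 2 — sample covariance matrix, S[i,j] = (1/(n-1)) · Σ_k (x_{k,i} - mean_i) · (x_{k,j} - mean_j), divisor n-1 = 5:
  S[X,X] = ((-3.3333)·(-3.3333) + (-0.3333)·(-0.3333) + (3.6667)·(3.6667) + (1.6667)·(1.6667) + (-2.3333)·(-2.3333) + (0.6667)·(0.6667)) / 5 = 33.3333/5 = 6.6667
  S[X,Y] = ((-3.3333)·(1.6667) + (-0.3333)·(-0.3333) + (3.6667)·(-0.3333) + (1.6667)·(-3.3333) + (-2.3333)·(1.6667) + (0.6667)·(0.6667)) / 5 = -15.6667/5 = -3.1333
  S[Y,Y] = ((1.6667)·(1.6667) + (-0.3333)·(-0.3333) + (-0.3333)·(-0.3333) + (-3.3333)·(-3.3333) + (1.6667)·(1.6667) + (0.6667)·(0.6667)) / 5 = 17.3333/5 = 3.4667
  S = [[6.6667, -3.1333],
 [-3.1333, 3.4667]].

Step 3 — invert S. det(S) = 6.6667·3.4667 - (-3.1333)² = 13.2933.
  S^{-1} = (1/det) · [[d, -b], [-b, a]] = [[0.2608, 0.2357],
 [0.2357, 0.5015]].

Step 4 — quadratic form (x̄ - mu_0)^T · S^{-1} · (x̄ - mu_0):
  S^{-1} · (x̄ - mu_0) = (1.3942, 2.2217),
  (x̄ - mu_0)^T · [...] = (2.3333)·(1.3942) + (3.3333)·(2.2217) = 10.6586.

Step 5 — scale by n: T² = 6 · 10.6586 = 63.9519.

T² ≈ 63.9519


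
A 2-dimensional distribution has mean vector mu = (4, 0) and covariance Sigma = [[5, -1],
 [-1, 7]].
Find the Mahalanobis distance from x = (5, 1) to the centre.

Step 1 — centre the observation: (x - mu) = (1, 1).

Step 2 — invert Sigma. det(Sigma) = 5·7 - (-1)² = 34.
  Sigma^{-1} = (1/det) · [[d, -b], [-b, a]] = [[0.2059, 0.0294],
 [0.0294, 0.1471]].

Step 3 — form the quadratic (x - mu)^T · Sigma^{-1} · (x - mu):
  Sigma^{-1} · (x - mu) = (0.2353, 0.1765).
  (x - mu)^T · [Sigma^{-1} · (x - mu)] = (1)·(0.2353) + (1)·(0.1765) = 0.4118.

Step 4 — take square root: d = √(0.4118) ≈ 0.6417.

d(x, mu) = √(0.4118) ≈ 0.6417


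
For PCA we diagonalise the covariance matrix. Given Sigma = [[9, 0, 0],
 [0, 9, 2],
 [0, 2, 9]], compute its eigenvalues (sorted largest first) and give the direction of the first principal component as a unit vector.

Step 1 — characteristic polynomial p(λ) = det(λI - Sigma) = λ³ - tr·λ² + c_1·λ - det, where tr = trace, c_1 = sum of the principal 2×2 minors, det = det(Sigma):
  tr = 9 + 9 + 9 = 27,
  c_1 = (9·9 - (0)²) + (9·9 - (0)²) + (9·9 - (2)²) = 81 + 81 + 77 = 239,
  det = 9·(9·9 - (2)²) - (0)·((0)·9 - (2)·(0)) + (0)·((0)·(2) - 9·(0)) = 9·(77) - (0)·(0) + (0)·(0) = 693.
  So p(λ) = λ³ - 27λ² + 239λ - 693.
Step 2 — look for an integer root (rational root theorem: any rational root is an integer divisor of 693). Testing λ = 7:
  p(7) = 343 - 1323 + 1673 - 693 = 0  ✓
  Dividing out (λ - 7): p(λ) = (λ - 7)(λ² - 20λ + 99).
Step 3 — remaining eigenvalues from the quadratic λ² - 20λ + 99 = 0:
  Δ = 20² - 4·99 = 400 - 396 = 4,  λ = (20 ± √4)/2 = (20 ± 2)/2 = 11 or 9.
  Sorted: λ_1 = 11,  λ_2 = 9,  λ_3 = 7  (check: sum = 27 = tr ✓).

Step 4 — unit eigenvector for λ_1 = 11: v spans the null space of (Sigma - λ_1 I), whose rows are
  r_1 = (-2, 0, 0),  r_2 = (0, -2, 2),  r_3 = (0, 2, -2).
  v is orthogonal to every row, so take v ∝ r_1 × r_2 = ((0)·(2) - (0)·(-2), (0)·(0) - (-2)·(2), (-2)·(-2) - (0)·(0)) = (0, 4, 4).
  Rescale (divide by 4): u = (0, 1, 1).
  ||u|| = √((0)² + (1)² + (1)²) = √(2) ≈ 1.4142,  v_1 = u/||u|| ≈ (0, 0.7071, 0.7071) (||v_1|| = 1).

λ_1 = 11,  λ_2 = 9,  λ_3 = 7;  v_1 ≈ (0, 0.7071, 0.7071)


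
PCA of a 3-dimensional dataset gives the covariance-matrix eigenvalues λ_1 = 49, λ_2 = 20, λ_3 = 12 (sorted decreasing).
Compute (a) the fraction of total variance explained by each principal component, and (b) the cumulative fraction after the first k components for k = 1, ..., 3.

Step 1 — total variance = trace(Sigma) = Σ λ_i = 49 + 20 + 12 = 81.

Step 2 — fraction explained by component i = λ_i / Σ λ:
  PC1: 49/81 = 0.6049
  PC2: 20/81 = 0.2469
  PC3: 12/81 = 0.1481

Step 3 — cumulative fraction after k components = (λ_1 + ... + λ_k) / Σ λ:
  k = 1: 49/81 = 0.6049
  k = 2: (49 + 20)/81 = 69/81 = 0.8519
  k = 3: (49 + 20 + 12)/81 = 81/81 = 1

Summary (fraction, with percent):

explained: PC1 0.6049 (60.49%), PC2 0.2469 (24.69%), PC3 0.1481 (14.81%);  cumulative: 0.6049, 0.8519, 1


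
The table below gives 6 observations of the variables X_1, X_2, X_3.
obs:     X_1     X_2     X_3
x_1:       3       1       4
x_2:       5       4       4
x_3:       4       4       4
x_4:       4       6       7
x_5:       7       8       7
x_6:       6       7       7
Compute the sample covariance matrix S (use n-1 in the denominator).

Step 1 — column means:
  mean(X_1) = (3 + 5 + 4 + 4 + 7 + 6) / 6 = 29/6 = 4.8333
  mean(X_2) = (1 + 4 + 4 + 6 + 8 + 7) / 6 = 30/6 = 5
  mean(X_3) = (4 + 4 + 4 + 7 + 7 + 7) / 6 = 33/6 = 5.5

Step 2 — sample covariance S[i,j] = (1/(n-1)) · Σ_k (x_{k,i} - mean_i) · (x_{k,j} - mean_j), with n-1 = 5.
  S[X_1,X_1] = ((-1.8333)·(-1.8333) + (0.1667)·(0.1667) + (-0.8333)·(-0.8333) + (-0.8333)·(-0.8333) + (2.1667)·(2.1667) + (1.1667)·(1.1667)) / 5 = 10.8333/5 = 2.1667
  S[X_1,X_2] = ((-1.8333)·(-4) + (0.1667)·(-1) + (-0.8333)·(-1) + (-0.8333)·(1) + (2.1667)·(3) + (1.1667)·(2)) / 5 = 16/5 = 3.2
  S[X_1,X_3] = ((-1.8333)·(-1.5) + (0.1667)·(-1.5) + (-0.8333)·(-1.5) + (-0.8333)·(1.5) + (2.1667)·(1.5) + (1.1667)·(1.5)) / 5 = 7.5/5 = 1.5
  S[X_2,X_2] = ((-4)·(-4) + (-1)·(-1) + (-1)·(-1) + (1)·(1) + (3)·(3) + (2)·(2)) / 5 = 32/5 = 6.4
  S[X_2,X_3] = ((-4)·(-1.5) + (-1)·(-1.5) + (-1)·(-1.5) + (1)·(1.5) + (3)·(1.5) + (2)·(1.5)) / 5 = 18/5 = 3.6
  S[X_3,X_3] = ((-1.5)·(-1.5) + (-1.5)·(-1.5) + (-1.5)·(-1.5) + (1.5)·(1.5) + (1.5)·(1.5) + (1.5)·(1.5)) / 5 = 13.5/5 = 2.7

S is symmetric (S[j,i] = S[i,j]). Assembling:

S = [[2.1667, 3.2, 1.5],
 [3.2, 6.4, 3.6],
 [1.5, 3.6, 2.7]]


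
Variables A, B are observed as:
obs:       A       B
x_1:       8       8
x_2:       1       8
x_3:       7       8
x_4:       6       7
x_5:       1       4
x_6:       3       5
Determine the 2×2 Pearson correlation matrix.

Step 1 — column means:
  mean(A) = (8 + 1 + 7 + 6 + 1 + 3) / 6 = 26/6 = 4.3333
  mean(B) = (8 + 8 + 8 + 7 + 4 + 5) / 6 = 40/6 = 6.6667

Step 2 — sample variances and covariances s[i,j] = (1/(n-1)) · Σ_k (x_{k,i} - mean_i) · (x_{k,j} - mean_j), with n-1 = 5:
  s[A,A] = ((3.6667)·(3.6667) + (-3.3333)·(-3.3333) + (2.6667)·(2.6667) + (1.6667)·(1.6667) + (-3.3333)·(-3.3333) + (-1.3333)·(-1.3333)) / 5 = 47.3333/5 = 9.4667
  s[A,B] = ((3.6667)·(1.3333) + (-3.3333)·(1.3333) + (2.6667)·(1.3333) + (1.6667)·(0.3333) + (-3.3333)·(-2.6667) + (-1.3333)·(-1.6667)) / 5 = 15.6667/5 = 3.1333
  s[B,B] = ((1.3333)·(1.3333) + (1.3333)·(1.3333) + (1.3333)·(1.3333) + (0.3333)·(0.3333) + (-2.6667)·(-2.6667) + (-1.6667)·(-1.6667)) / 5 = 15.3333/5 = 3.0667
  Sample standard deviations s_i = √(s[i,i]):
  s(A) = √(9.4667) = 3.0768
  s(B) = √(3.0667) = 1.7512

Step 3 — r_{ij} = s_{ij} / (s_i · s_j):
  r[A,A] = 1 (diagonal).
  r[A,B] = 3.1333 / (3.0768 · 1.7512) = 3.1333 / 5.3881 = 0.5815
  r[B,B] = 1 (diagonal).

R is symmetric with unit diagonal. Assembling:

R = [[1, 0.5815],
 [0.5815, 1]]


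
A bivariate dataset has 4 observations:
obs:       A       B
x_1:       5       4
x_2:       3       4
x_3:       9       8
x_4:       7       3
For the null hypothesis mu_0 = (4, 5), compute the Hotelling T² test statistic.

Step 1 — sample mean vector:
  mean(A) = (5 + 3 + 9 + 7) / 4 = 24/4 = 6
  mean(B) = (4 + 4 + 8 + 3) / 4 = 19/4 = 4.75
  x̄ = (6, 4.75),  deviation x̄ - mu_0 = (6, 4.75) - (4, 5) = (2, -0.25).

Step 2 — sample covariance matrix, S[i,j] = (1/(n-1)) · Σ_k (x_{k,i} - mean_i) · (x_{k,j} - mean_j), divisor n-1 = 3:
  S[A,A] = ((-1)·(-1) + (-3)·(-3) + (3)·(3) + (1)·(1)) / 3 = 20/3 = 6.6667
  S[A,B] = ((-1)·(-0.75) + (-3)·(-0.75) + (3)·(3.25) + (1)·(-1.75)) / 3 = 11/3 = 3.6667
  S[B,B] = ((-0.75)·(-0.75) + (-0.75)·(-0.75) + (3.25)·(3.25) + (-1.75)·(-1.75)) / 3 = 14.75/3 = 4.9167
  S = [[6.6667, 3.6667],
 [3.6667, 4.9167]].

Step 3 — invert S. det(S) = 6.6667·4.9167 - (3.6667)² = 19.3333.
  S^{-1} = (1/det) · [[d, -b], [-b, a]] = [[0.2543, -0.1897],
 [-0.1897, 0.3448]].

Step 4 — quadratic form (x̄ - mu_0)^T · S^{-1} · (x̄ - mu_0):
  S^{-1} · (x̄ - mu_0) = (0.556, -0.4655),
  (x̄ - mu_0)^T · [...] = (2)·(0.556) + (-0.25)·(-0.4655) = 1.2284.

Step 5 — scale by n: T² = 4 · 1.2284 = 4.9138.

T² ≈ 4.9138


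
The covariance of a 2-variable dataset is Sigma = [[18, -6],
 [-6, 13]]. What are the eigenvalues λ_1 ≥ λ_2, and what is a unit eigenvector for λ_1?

Step 1 — characteristic polynomial of 2×2 Sigma:
  det(Sigma - λI) = λ² - trace · λ + det = 0.
  trace = 18 + 13 = 31, det = 18·13 - (-6)² = 198.
Step 2 — discriminant:
  Δ = trace² - 4·det = 961 - 792 = 169.
Step 3 — eigenvalues:
  λ = (trace ± √Δ)/2 = (31 ± 13)/2,
  λ_1 = 22,  λ_2 = 9.

Step 4 — unit eigenvector for λ_1: solve (Sigma - λ_1 I)v = 0. First row:
  (18 - 22)·v_x + (-6)·v_y = 0, i.e. (-4)·v_x + (-6)·v_y = 0,
  so v ∝ (b, λ_1 - a) = (-6, 4); multiply by -1 so the first entry is positive: u = (6, -4).
  ||u|| = √((6)² + (-4)²) = √(52) ≈ 7.2111,
  v_1 = u/||u|| ≈ (0.8321, -0.5547) (||v_1|| = 1).

λ_1 = 22,  λ_2 = 9;  v_1 ≈ (0.8321, -0.5547)


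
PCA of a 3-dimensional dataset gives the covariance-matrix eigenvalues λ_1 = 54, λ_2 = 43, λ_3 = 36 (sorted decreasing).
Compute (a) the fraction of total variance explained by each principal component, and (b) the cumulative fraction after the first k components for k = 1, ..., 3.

Step 1 — total variance = trace(Sigma) = Σ λ_i = 54 + 43 + 36 = 133.

Step 2 — fraction explained by component i = λ_i / Σ λ:
  PC1: 54/133 = 0.406
  PC2: 43/133 = 0.3233
  PC3: 36/133 = 0.2707

Step 3 — cumulative fraction after k components = (λ_1 + ... + λ_k) / Σ λ:
  k = 1: 54/133 = 0.406
  k = 2: (54 + 43)/133 = 97/133 = 0.7293
  k = 3: (54 + 43 + 36)/133 = 133/133 = 1

Summary (fraction, with percent):

explained: PC1 0.406 (40.6%), PC2 0.3233 (32.33%), PC3 0.2707 (27.07%);  cumulative: 0.406, 0.7293, 1


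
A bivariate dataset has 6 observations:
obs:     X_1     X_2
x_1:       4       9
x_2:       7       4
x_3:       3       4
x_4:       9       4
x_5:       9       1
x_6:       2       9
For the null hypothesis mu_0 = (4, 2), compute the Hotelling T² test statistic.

Step 1 — sample mean vector:
  mean(X_1) = (4 + 7 + 3 + 9 + 9 + 2) / 6 = 34/6 = 5.6667
  mean(X_2) = (9 + 4 + 4 + 4 + 1 + 9) / 6 = 31/6 = 5.1667
  x̄ = (5.6667, 5.1667),  deviation x̄ - mu_0 = (5.6667, 5.1667) - (4, 2) = (1.6667, 3.1667).

Step 2 — sample covariance matrix, S[i,j] = (1/(n-1)) · Σ_k (x_{k,i} - mean_i) · (x_{k,j} - mean_j), divisor n-1 = 5:
  S[X_1,X_1] = ((-1.6667)·(-1.6667) + (1.3333)·(1.3333) + (-2.6667)·(-2.6667) + (3.3333)·(3.3333) + (3.3333)·(3.3333) + (-3.6667)·(-3.6667)) / 5 = 47.3333/5 = 9.4667
  S[X_1,X_2] = ((-1.6667)·(3.8333) + (1.3333)·(-1.1667) + (-2.6667)·(-1.1667) + (3.3333)·(-1.1667) + (3.3333)·(-4.1667) + (-3.6667)·(3.8333)) / 5 = -36.6667/5 = -7.3333
  S[X_2,X_2] = ((3.8333)·(3.8333) + (-1.1667)·(-1.1667) + (-1.1667)·(-1.1667) + (-1.1667)·(-1.1667) + (-4.1667)·(-4.1667) + (3.8333)·(3.8333)) / 5 = 50.8333/5 = 10.1667
  S = [[9.4667, -7.3333],
 [-7.3333, 10.1667]].

Step 3 — invert S. det(S) = 9.4667·10.1667 - (-7.3333)² = 42.4667.
  S^{-1} = (1/det) · [[d, -b], [-b, a]] = [[0.2394, 0.1727],
 [0.1727, 0.2229]].

Step 4 — quadratic form (x̄ - mu_0)^T · S^{-1} · (x̄ - mu_0):
  S^{-1} · (x̄ - mu_0) = (0.9458, 0.9937),
  (x̄ - mu_0)^T · [...] = (1.6667)·(0.9458) + (3.1667)·(0.9937) = 4.7232.

Step 5 — scale by n: T² = 6 · 4.7232 = 28.3391.

T² ≈ 28.3391


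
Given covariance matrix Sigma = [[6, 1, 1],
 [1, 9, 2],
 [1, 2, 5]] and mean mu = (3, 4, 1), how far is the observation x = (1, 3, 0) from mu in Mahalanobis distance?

Step 1 — centre the observation: (x - mu) = (-2, -1, -1).

Step 2 — invert Sigma (cofactor / det for 3×3, or solve directly):
  Sigma^{-1} = [[0.1737, -0.0127, -0.0297],
 [-0.0127, 0.1229, -0.0466],
 [-0.0297, -0.0466, 0.2246]].

Step 3 — form the quadratic (x - mu)^T · Sigma^{-1} · (x - mu):
  Sigma^{-1} · (x - mu) = (-0.3051, -0.0508, -0.1186).
  (x - mu)^T · [Sigma^{-1} · (x - mu)] = (-2)·(-0.3051) + (-1)·(-0.0508) + (-1)·(-0.1186) = 0.7797.

Step 4 — take square root: d = √(0.7797) ≈ 0.883.

d(x, mu) = √(0.7797) ≈ 0.883


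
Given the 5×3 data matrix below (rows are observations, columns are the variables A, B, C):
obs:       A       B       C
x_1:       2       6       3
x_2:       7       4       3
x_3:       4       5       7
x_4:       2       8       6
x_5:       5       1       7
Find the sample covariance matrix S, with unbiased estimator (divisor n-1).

Step 1 — column means:
  mean(A) = (2 + 7 + 4 + 2 + 5) / 5 = 20/5 = 4
  mean(B) = (6 + 4 + 5 + 8 + 1) / 5 = 24/5 = 4.8
  mean(C) = (3 + 3 + 7 + 6 + 7) / 5 = 26/5 = 5.2

Step 2 — sample covariance S[i,j] = (1/(n-1)) · Σ_k (x_{k,i} - mean_i) · (x_{k,j} - mean_j), with n-1 = 4.
  S[A,A] = ((-2)·(-2) + (3)·(3) + (0)·(0) + (-2)·(-2) + (1)·(1)) / 4 = 18/4 = 4.5
  S[A,B] = ((-2)·(1.2) + (3)·(-0.8) + (0)·(0.2) + (-2)·(3.2) + (1)·(-3.8)) / 4 = -15/4 = -3.75
  S[A,C] = ((-2)·(-2.2) + (3)·(-2.2) + (0)·(1.8) + (-2)·(0.8) + (1)·(1.8)) / 4 = -2/4 = -0.5
  S[B,B] = ((1.2)·(1.2) + (-0.8)·(-0.8) + (0.2)·(0.2) + (3.2)·(3.2) + (-3.8)·(-3.8)) / 4 = 26.8/4 = 6.7
  S[B,C] = ((1.2)·(-2.2) + (-0.8)·(-2.2) + (0.2)·(1.8) + (3.2)·(0.8) + (-3.8)·(1.8)) / 4 = -4.8/4 = -1.2
  S[C,C] = ((-2.2)·(-2.2) + (-2.2)·(-2.2) + (1.8)·(1.8) + (0.8)·(0.8) + (1.8)·(1.8)) / 4 = 16.8/4 = 4.2

S is symmetric (S[j,i] = S[i,j]). Assembling:

S = [[4.5, -3.75, -0.5],
 [-3.75, 6.7, -1.2],
 [-0.5, -1.2, 4.2]]


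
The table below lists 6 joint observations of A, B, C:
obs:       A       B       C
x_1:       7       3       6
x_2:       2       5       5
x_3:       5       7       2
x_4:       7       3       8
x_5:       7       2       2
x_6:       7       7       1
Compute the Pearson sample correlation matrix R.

Step 1 — column means:
  mean(A) = (7 + 2 + 5 + 7 + 7 + 7) / 6 = 35/6 = 5.8333
  mean(B) = (3 + 5 + 7 + 3 + 2 + 7) / 6 = 27/6 = 4.5
  mean(C) = (6 + 5 + 2 + 8 + 2 + 1) / 6 = 24/6 = 4

Step 2 — sample variances and covariances s[i,j] = (1/(n-1)) · Σ_k (x_{k,i} - mean_i) · (x_{k,j} - mean_j), with n-1 = 5:
  s[A,A] = ((1.1667)·(1.1667) + (-3.8333)·(-3.8333) + (-0.8333)·(-0.8333) + (1.1667)·(1.1667) + (1.1667)·(1.1667) + (1.1667)·(1.1667)) / 5 = 20.8333/5 = 4.1667
  s[A,B] = ((1.1667)·(-1.5) + (-3.8333)·(0.5) + (-0.8333)·(2.5) + (1.1667)·(-1.5) + (1.1667)·(-2.5) + (1.1667)·(2.5)) / 5 = -7.5/5 = -1.5
  s[A,C] = ((1.1667)·(2) + (-3.8333)·(1) + (-0.8333)·(-2) + (1.1667)·(4) + (1.1667)·(-2) + (1.1667)·(-3)) / 5 = -1/5 = -0.2
  s[B,B] = ((-1.5)·(-1.5) + (0.5)·(0.5) + (2.5)·(2.5) + (-1.5)·(-1.5) + (-2.5)·(-2.5) + (2.5)·(2.5)) / 5 = 23.5/5 = 4.7
  s[B,C] = ((-1.5)·(2) + (0.5)·(1) + (2.5)·(-2) + (-1.5)·(4) + (-2.5)·(-2) + (2.5)·(-3)) / 5 = -16/5 = -3.2
  s[C,C] = ((2)·(2) + (1)·(1) + (-2)·(-2) + (4)·(4) + (-2)·(-2) + (-3)·(-3)) / 5 = 38/5 = 7.6
  Sample standard deviations s_i = √(s[i,i]):
  s(A) = √(4.1667) = 2.0412
  s(B) = √(4.7) = 2.1679
  s(C) = √(7.6) = 2.7568

Step 3 — r_{ij} = s_{ij} / (s_i · s_j):
  r[A,A] = 1 (diagonal).
  r[A,B] = -1.5 / (2.0412 · 2.1679) = -1.5 / 4.4253 = -0.339
  r[A,C] = -0.2 / (2.0412 · 2.7568) = -0.2 / 5.6273 = -0.0355
  r[B,B] = 1 (diagonal).
  r[B,C] = -3.2 / (2.1679 · 2.7568) = -3.2 / 5.9766 = -0.5354
  r[C,C] = 1 (diagonal).

R is symmetric with unit diagonal. Assembling:

R = [[1, -0.339, -0.0355],
 [-0.339, 1, -0.5354],
 [-0.0355, -0.5354, 1]]


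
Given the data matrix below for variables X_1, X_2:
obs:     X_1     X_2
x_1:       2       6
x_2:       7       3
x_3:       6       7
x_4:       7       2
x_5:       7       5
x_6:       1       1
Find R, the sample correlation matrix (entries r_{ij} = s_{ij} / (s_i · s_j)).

Step 1 — column means:
  mean(X_1) = (2 + 7 + 6 + 7 + 7 + 1) / 6 = 30/6 = 5
  mean(X_2) = (6 + 3 + 7 + 2 + 5 + 1) / 6 = 24/6 = 4

Step 2 — sample variances and covariances s[i,j] = (1/(n-1)) · Σ_k (x_{k,i} - mean_i) · (x_{k,j} - mean_j), with n-1 = 5:
  s[X_1,X_1] = ((-3)·(-3) + (2)·(2) + (1)·(1) + (2)·(2) + (2)·(2) + (-4)·(-4)) / 5 = 38/5 = 7.6
  s[X_1,X_2] = ((-3)·(2) + (2)·(-1) + (1)·(3) + (2)·(-2) + (2)·(1) + (-4)·(-3)) / 5 = 5/5 = 1
  s[X_2,X_2] = ((2)·(2) + (-1)·(-1) + (3)·(3) + (-2)·(-2) + (1)·(1) + (-3)·(-3)) / 5 = 28/5 = 5.6
  Sample standard deviations s_i = √(s[i,i]):
  s(X_1) = √(7.6) = 2.7568
  s(X_2) = √(5.6) = 2.3664

Step 3 — r_{ij} = s_{ij} / (s_i · s_j):
  r[X_1,X_1] = 1 (diagonal).
  r[X_1,X_2] = 1 / (2.7568 · 2.3664) = 1 / 6.5238 = 0.1533
  r[X_2,X_2] = 1 (diagonal).

R is symmetric with unit diagonal. Assembling:

R = [[1, 0.1533],
 [0.1533, 1]]


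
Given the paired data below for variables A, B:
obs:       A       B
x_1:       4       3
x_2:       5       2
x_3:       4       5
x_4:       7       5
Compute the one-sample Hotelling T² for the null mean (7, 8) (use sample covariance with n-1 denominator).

Step 1 — sample mean vector:
  mean(A) = (4 + 5 + 4 + 7) / 4 = 20/4 = 5
  mean(B) = (3 + 2 + 5 + 5) / 4 = 15/4 = 3.75
  x̄ = (5, 3.75),  deviation x̄ - mu_0 = (5, 3.75) - (7, 8) = (-2, -4.25).

Step 2 — sample covariance matrix, S[i,j] = (1/(n-1)) · Σ_k (x_{k,i} - mean_i) · (x_{k,j} - mean_j), divisor n-1 = 3:
  S[A,A] = ((-1)·(-1) + (0)·(0) + (-1)·(-1) + (2)·(2)) / 3 = 6/3 = 2
  S[A,B] = ((-1)·(-0.75) + (0)·(-1.75) + (-1)·(1.25) + (2)·(1.25)) / 3 = 2/3 = 0.6667
  S[B,B] = ((-0.75)·(-0.75) + (-1.75)·(-1.75) + (1.25)·(1.25) + (1.25)·(1.25)) / 3 = 6.75/3 = 2.25
  S = [[2, 0.6667],
 [0.6667, 2.25]].

Step 3 — invert S. det(S) = 2·2.25 - (0.6667)² = 4.0556.
  S^{-1} = (1/det) · [[d, -b], [-b, a]] = [[0.5548, -0.1644],
 [-0.1644, 0.4932]].

Step 4 — quadratic form (x̄ - mu_0)^T · S^{-1} · (x̄ - mu_0):
  S^{-1} · (x̄ - mu_0) = (-0.411, -1.7671),
  (x̄ - mu_0)^T · [...] = (-2)·(-0.411) + (-4.25)·(-1.7671) = 8.3322.

Step 5 — scale by n: T² = 4 · 8.3322 = 33.3288.

T² ≈ 33.3288


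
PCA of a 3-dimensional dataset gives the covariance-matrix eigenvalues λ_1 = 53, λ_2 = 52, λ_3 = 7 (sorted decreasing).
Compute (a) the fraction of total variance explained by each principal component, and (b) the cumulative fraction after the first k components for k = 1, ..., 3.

Step 1 — total variance = trace(Sigma) = Σ λ_i = 53 + 52 + 7 = 112.

Step 2 — fraction explained by component i = λ_i / Σ λ:
  PC1: 53/112 = 0.4732
  PC2: 52/112 = 0.4643
  PC3: 7/112 = 0.0625

Step 3 — cumulative fraction after k components = (λ_1 + ... + λ_k) / Σ λ:
  k = 1: 53/112 = 0.4732
  k = 2: (53 + 52)/112 = 105/112 = 0.9375
  k = 3: (53 + 52 + 7)/112 = 112/112 = 1

Summary (fraction, with percent):

explained: PC1 0.4732 (47.32%), PC2 0.4643 (46.43%), PC3 0.0625 (6.25%);  cumulative: 0.4732, 0.9375, 1


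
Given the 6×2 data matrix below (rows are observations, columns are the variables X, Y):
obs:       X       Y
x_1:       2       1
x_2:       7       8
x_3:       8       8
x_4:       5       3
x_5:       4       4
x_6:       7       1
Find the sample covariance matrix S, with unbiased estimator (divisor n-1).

Step 1 — column means:
  mean(X) = (2 + 7 + 8 + 5 + 4 + 7) / 6 = 33/6 = 5.5
  mean(Y) = (1 + 8 + 8 + 3 + 4 + 1) / 6 = 25/6 = 4.1667

Step 2 — sample covariance S[i,j] = (1/(n-1)) · Σ_k (x_{k,i} - mean_i) · (x_{k,j} - mean_j), with n-1 = 5.
  S[X,X] = ((-3.5)·(-3.5) + (1.5)·(1.5) + (2.5)·(2.5) + (-0.5)·(-0.5) + (-1.5)·(-1.5) + (1.5)·(1.5)) / 5 = 25.5/5 = 5.1
  S[X,Y] = ((-3.5)·(-3.1667) + (1.5)·(3.8333) + (2.5)·(3.8333) + (-0.5)·(-1.1667) + (-1.5)·(-0.1667) + (1.5)·(-3.1667)) / 5 = 22.5/5 = 4.5
  S[Y,Y] = ((-3.1667)·(-3.1667) + (3.8333)·(3.8333) + (3.8333)·(3.8333) + (-1.1667)·(-1.1667) + (-0.1667)·(-0.1667) + (-3.1667)·(-3.1667)) / 5 = 50.8333/5 = 10.1667

S is symmetric (S[j,i] = S[i,j]). Assembling:

S = [[5.1, 4.5],
 [4.5, 10.1667]]


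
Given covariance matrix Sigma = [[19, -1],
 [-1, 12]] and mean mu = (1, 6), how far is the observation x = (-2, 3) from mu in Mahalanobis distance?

Step 1 — centre the observation: (x - mu) = (-3, -3).

Step 2 — invert Sigma. det(Sigma) = 19·12 - (-1)² = 227.
  Sigma^{-1} = (1/det) · [[d, -b], [-b, a]] = [[0.0529, 0.0044],
 [0.0044, 0.0837]].

Step 3 — form the quadratic (x - mu)^T · Sigma^{-1} · (x - mu):
  Sigma^{-1} · (x - mu) = (-0.1718, -0.2643).
  (x - mu)^T · [Sigma^{-1} · (x - mu)] = (-3)·(-0.1718) + (-3)·(-0.2643) = 1.3084.

Step 4 — take square root: d = √(1.3084) ≈ 1.1438.

d(x, mu) = √(1.3084) ≈ 1.1438


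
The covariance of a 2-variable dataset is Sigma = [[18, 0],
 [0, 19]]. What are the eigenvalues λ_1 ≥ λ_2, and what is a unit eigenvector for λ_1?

Step 1 — characteristic polynomial of 2×2 Sigma:
  det(Sigma - λI) = λ² - trace · λ + det = 0.
  trace = 18 + 19 = 37, det = 18·19 - (0)² = 342.
Step 2 — discriminant:
  Δ = trace² - 4·det = 1369 - 1368 = 1.
Step 3 — eigenvalues:
  λ = (trace ± √Δ)/2 = (37 ± 1)/2,
  λ_1 = 19,  λ_2 = 18.

Step 4 — unit eigenvector for λ_1: Sigma is diagonal, so its eigenvectors are the coordinate axes. λ_1 = 19 is the diagonal entry on the second coordinate axis, hence
  v_1 = (0, 1) (||v_1|| = 1).

λ_1 = 19,  λ_2 = 18;  v_1 ≈ (0, 1)


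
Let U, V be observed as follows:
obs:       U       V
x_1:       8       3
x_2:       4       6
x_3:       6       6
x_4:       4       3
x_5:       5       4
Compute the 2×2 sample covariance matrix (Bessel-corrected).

Step 1 — column means:
  mean(U) = (8 + 4 + 6 + 4 + 5) / 5 = 27/5 = 5.4
  mean(V) = (3 + 6 + 6 + 3 + 4) / 5 = 22/5 = 4.4

Step 2 — sample covariance S[i,j] = (1/(n-1)) · Σ_k (x_{k,i} - mean_i) · (x_{k,j} - mean_j), with n-1 = 4.
  S[U,U] = ((2.6)·(2.6) + (-1.4)·(-1.4) + (0.6)·(0.6) + (-1.4)·(-1.4) + (-0.4)·(-0.4)) / 4 = 11.2/4 = 2.8
  S[U,V] = ((2.6)·(-1.4) + (-1.4)·(1.6) + (0.6)·(1.6) + (-1.4)·(-1.4) + (-0.4)·(-0.4)) / 4 = -2.8/4 = -0.7
  S[V,V] = ((-1.4)·(-1.4) + (1.6)·(1.6) + (1.6)·(1.6) + (-1.4)·(-1.4) + (-0.4)·(-0.4)) / 4 = 9.2/4 = 2.3

S is symmetric (S[j,i] = S[i,j]). Assembling:

S = [[2.8, -0.7],
 [-0.7, 2.3]]


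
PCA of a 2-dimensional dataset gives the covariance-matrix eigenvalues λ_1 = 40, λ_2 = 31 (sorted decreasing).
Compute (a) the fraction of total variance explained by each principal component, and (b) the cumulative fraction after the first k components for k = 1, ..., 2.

Step 1 — total variance = trace(Sigma) = Σ λ_i = 40 + 31 = 71.

Step 2 — fraction explained by component i = λ_i / Σ λ:
  PC1: 40/71 = 0.5634
  PC2: 31/71 = 0.4366

Step 3 — cumulative fraction after k components = (λ_1 + ... + λ_k) / Σ λ:
  k = 1: 40/71 = 0.5634
  k = 2: (40 + 31)/71 = 71/71 = 1

Summary (fraction, with percent):

explained: PC1 0.5634 (56.34%), PC2 0.4366 (43.66%);  cumulative: 0.5634, 1


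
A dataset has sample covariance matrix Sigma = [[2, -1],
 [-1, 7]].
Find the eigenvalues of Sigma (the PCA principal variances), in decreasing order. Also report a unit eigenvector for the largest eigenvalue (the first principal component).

Step 1 — characteristic polynomial of 2×2 Sigma:
  det(Sigma - λI) = λ² - trace · λ + det = 0.
  trace = 2 + 7 = 9, det = 2·7 - (-1)² = 13.
Step 2 — discriminant:
  Δ = trace² - 4·det = 81 - 52 = 29.
Step 3 — eigenvalues:
  λ = (trace ± √Δ)/2 = (9 ± 5.3852)/2,
  λ_1 = 7.1926,  λ_2 = 1.8074.

Step 4 — unit eigenvector for λ_1: solve (Sigma - λ_1 I)v = 0. First row:
  (2 - 7.1926)·v_x + (-1)·v_y = 0, i.e. (-5.1926)·v_x + (-1)·v_y = 0,
  so v ∝ (b, λ_1 - a) = (-1, 5.1926); multiply by -1 so the first entry is positive: u = (1, -5.1926).
  ||u|| = √((1)² + (-5.1926)²) = √(27.9629) ≈ 5.288,
  v_1 = u/||u|| ≈ (0.1891, -0.982) (||v_1|| = 1).

λ_1 = 7.1926,  λ_2 = 1.8074;  v_1 ≈ (0.1891, -0.982)


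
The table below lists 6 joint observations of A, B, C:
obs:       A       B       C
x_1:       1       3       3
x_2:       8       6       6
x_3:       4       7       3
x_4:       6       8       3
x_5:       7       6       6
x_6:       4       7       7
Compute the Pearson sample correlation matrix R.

Step 1 — column means:
  mean(A) = (1 + 8 + 4 + 6 + 7 + 4) / 6 = 30/6 = 5
  mean(B) = (3 + 6 + 7 + 8 + 6 + 7) / 6 = 37/6 = 6.1667
  mean(C) = (3 + 6 + 3 + 3 + 6 + 7) / 6 = 28/6 = 4.6667

Step 2 — sample variances and covariances s[i,j] = (1/(n-1)) · Σ_k (x_{k,i} - mean_i) · (x_{k,j} - mean_j), with n-1 = 5:
  s[A,A] = ((-4)·(-4) + (3)·(3) + (-1)·(-1) + (1)·(1) + (2)·(2) + (-1)·(-1)) / 5 = 32/5 = 6.4
  s[A,B] = ((-4)·(-3.1667) + (3)·(-0.1667) + (-1)·(0.8333) + (1)·(1.8333) + (2)·(-0.1667) + (-1)·(0.8333)) / 5 = 12/5 = 2.4
  s[A,C] = ((-4)·(-1.6667) + (3)·(1.3333) + (-1)·(-1.6667) + (1)·(-1.6667) + (2)·(1.3333) + (-1)·(2.3333)) / 5 = 11/5 = 2.2
  s[B,B] = ((-3.1667)·(-3.1667) + (-0.1667)·(-0.1667) + (0.8333)·(0.8333) + (1.8333)·(1.8333) + (-0.1667)·(-0.1667) + (0.8333)·(0.8333)) / 5 = 14.8333/5 = 2.9667
  s[B,C] = ((-3.1667)·(-1.6667) + (-0.1667)·(1.3333) + (0.8333)·(-1.6667) + (1.8333)·(-1.6667) + (-0.1667)·(1.3333) + (0.8333)·(2.3333)) / 5 = 2.3333/5 = 0.4667
  s[C,C] = ((-1.6667)·(-1.6667) + (1.3333)·(1.3333) + (-1.6667)·(-1.6667) + (-1.6667)·(-1.6667) + (1.3333)·(1.3333) + (2.3333)·(2.3333)) / 5 = 17.3333/5 = 3.4667
  Sample standard deviations s_i = √(s[i,i]):
  s(A) = √(6.4) = 2.5298
  s(B) = √(2.9667) = 1.7224
  s(C) = √(3.4667) = 1.8619

Step 3 — r_{ij} = s_{ij} / (s_i · s_j):
  r[A,A] = 1 (diagonal).
  r[A,B] = 2.4 / (2.5298 · 1.7224) = 2.4 / 4.3574 = 0.5508
  r[A,C] = 2.2 / (2.5298 · 1.8619) = 2.2 / 4.7103 = 0.4671
  r[B,B] = 1 (diagonal).
  r[B,C] = 0.4667 / (1.7224 · 1.8619) = 0.4667 / 3.2069 = 0.1455
  r[C,C] = 1 (diagonal).

R is symmetric with unit diagonal. Assembling:

R = [[1, 0.5508, 0.4671],
 [0.5508, 1, 0.1455],
 [0.4671, 0.1455, 1]]


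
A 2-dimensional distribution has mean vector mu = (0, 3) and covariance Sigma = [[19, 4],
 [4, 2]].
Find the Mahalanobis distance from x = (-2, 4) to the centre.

Step 1 — centre the observation: (x - mu) = (-2, 1).

Step 2 — invert Sigma. det(Sigma) = 19·2 - (4)² = 22.
  Sigma^{-1} = (1/det) · [[d, -b], [-b, a]] = [[0.0909, -0.1818],
 [-0.1818, 0.8636]].

Step 3 — form the quadratic (x - mu)^T · Sigma^{-1} · (x - mu):
  Sigma^{-1} · (x - mu) = (-0.3636, 1.2273).
  (x - mu)^T · [Sigma^{-1} · (x - mu)] = (-2)·(-0.3636) + (1)·(1.2273) = 1.9545.

Step 4 — take square root: d = √(1.9545) ≈ 1.3981.

d(x, mu) = √(1.9545) ≈ 1.3981


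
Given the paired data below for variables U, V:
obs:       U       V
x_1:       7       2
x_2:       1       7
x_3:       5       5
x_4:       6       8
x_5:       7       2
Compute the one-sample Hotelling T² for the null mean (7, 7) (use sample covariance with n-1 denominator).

Step 1 — sample mean vector:
  mean(U) = (7 + 1 + 5 + 6 + 7) / 5 = 26/5 = 5.2
  mean(V) = (2 + 7 + 5 + 8 + 2) / 5 = 24/5 = 4.8
  x̄ = (5.2, 4.8),  deviation x̄ - mu_0 = (5.2, 4.8) - (7, 7) = (-1.8, -2.2).

Step 2 — sample covariance matrix, S[i,j] = (1/(n-1)) · Σ_k (x_{k,i} - mean_i) · (x_{k,j} - mean_j), divisor n-1 = 4:
  S[U,U] = ((1.8)·(1.8) + (-4.2)·(-4.2) + (-0.2)·(-0.2) + (0.8)·(0.8) + (1.8)·(1.8)) / 4 = 24.8/4 = 6.2
  S[U,V] = ((1.8)·(-2.8) + (-4.2)·(2.2) + (-0.2)·(0.2) + (0.8)·(3.2) + (1.8)·(-2.8)) / 4 = -16.8/4 = -4.2
  S[V,V] = ((-2.8)·(-2.8) + (2.2)·(2.2) + (0.2)·(0.2) + (3.2)·(3.2) + (-2.8)·(-2.8)) / 4 = 30.8/4 = 7.7
  S = [[6.2, -4.2],
 [-4.2, 7.7]].

Step 3 — invert S. det(S) = 6.2·7.7 - (-4.2)² = 30.1.
  S^{-1} = (1/det) · [[d, -b], [-b, a]] = [[0.2558, 0.1395],
 [0.1395, 0.206]].

Step 4 — quadratic form (x̄ - mu_0)^T · S^{-1} · (x̄ - mu_0):
  S^{-1} · (x̄ - mu_0) = (-0.7674, -0.7043),
  (x̄ - mu_0)^T · [...] = (-1.8)·(-0.7674) + (-2.2)·(-0.7043) = 2.9309.

Step 5 — scale by n: T² = 5 · 2.9309 = 14.6545.

T² ≈ 14.6545


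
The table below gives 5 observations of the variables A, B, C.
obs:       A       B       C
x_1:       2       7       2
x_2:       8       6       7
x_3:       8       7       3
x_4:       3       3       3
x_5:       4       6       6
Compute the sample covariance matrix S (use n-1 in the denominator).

Step 1 — column means:
  mean(A) = (2 + 8 + 8 + 3 + 4) / 5 = 25/5 = 5
  mean(B) = (7 + 6 + 7 + 3 + 6) / 5 = 29/5 = 5.8
  mean(C) = (2 + 7 + 3 + 3 + 6) / 5 = 21/5 = 4.2

Step 2 — sample covariance S[i,j] = (1/(n-1)) · Σ_k (x_{k,i} - mean_i) · (x_{k,j} - mean_j), with n-1 = 4.
  S[A,A] = ((-3)·(-3) + (3)·(3) + (3)·(3) + (-2)·(-2) + (-1)·(-1)) / 4 = 32/4 = 8
  S[A,B] = ((-3)·(1.2) + (3)·(0.2) + (3)·(1.2) + (-2)·(-2.8) + (-1)·(0.2)) / 4 = 6/4 = 1.5
  S[A,C] = ((-3)·(-2.2) + (3)·(2.8) + (3)·(-1.2) + (-2)·(-1.2) + (-1)·(1.8)) / 4 = 12/4 = 3
  S[B,B] = ((1.2)·(1.2) + (0.2)·(0.2) + (1.2)·(1.2) + (-2.8)·(-2.8) + (0.2)·(0.2)) / 4 = 10.8/4 = 2.7
  S[B,C] = ((1.2)·(-2.2) + (0.2)·(2.8) + (1.2)·(-1.2) + (-2.8)·(-1.2) + (0.2)·(1.8)) / 4 = 0.2/4 = 0.05
  S[C,C] = ((-2.2)·(-2.2) + (2.8)·(2.8) + (-1.2)·(-1.2) + (-1.2)·(-1.2) + (1.8)·(1.8)) / 4 = 18.8/4 = 4.7

S is symmetric (S[j,i] = S[i,j]). Assembling:

S = [[8, 1.5, 3],
 [1.5, 2.7, 0.05],
 [3, 0.05, 4.7]]


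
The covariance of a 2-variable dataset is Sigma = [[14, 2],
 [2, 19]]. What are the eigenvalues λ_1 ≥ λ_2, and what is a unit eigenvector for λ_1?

Step 1 — characteristic polynomial of 2×2 Sigma:
  det(Sigma - λI) = λ² - trace · λ + det = 0.
  trace = 14 + 19 = 33, det = 14·19 - (2)² = 262.
Step 2 — discriminant:
  Δ = trace² - 4·det = 1089 - 1048 = 41.
Step 3 — eigenvalues:
  λ = (trace ± √Δ)/2 = (33 ± 6.4031)/2,
  λ_1 = 19.7016,  λ_2 = 13.2984.

Step 4 — unit eigenvector for λ_1: solve (Sigma - λ_1 I)v = 0. First row:
  (14 - 19.7016)·v_x + (2)·v_y = 0, i.e. (-5.7016)·v_x + (2)·v_y = 0,
  so v ∝ (b, λ_1 - a) = (2, 5.7016) = u.
  ||u|| = √((2)² + (5.7016)²) = √(36.5078) ≈ 6.0422,
  v_1 = u/||u|| ≈ (0.331, 0.9436) (||v_1|| = 1).

λ_1 = 19.7016,  λ_2 = 13.2984;  v_1 ≈ (0.331, 0.9436)


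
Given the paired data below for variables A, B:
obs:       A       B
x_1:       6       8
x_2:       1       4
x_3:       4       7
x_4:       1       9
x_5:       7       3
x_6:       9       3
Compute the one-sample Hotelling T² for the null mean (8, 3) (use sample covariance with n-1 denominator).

Step 1 — sample mean vector:
  mean(A) = (6 + 1 + 4 + 1 + 7 + 9) / 6 = 28/6 = 4.6667
  mean(B) = (8 + 4 + 7 + 9 + 3 + 3) / 6 = 34/6 = 5.6667
  x̄ = (4.6667, 5.6667),  deviation x̄ - mu_0 = (4.6667, 5.6667) - (8, 3) = (-3.3333, 2.6667).

Step 2 — sample covariance matrix, S[i,j] = (1/(n-1)) · Σ_k (x_{k,i} - mean_i) · (x_{k,j} - mean_j), divisor n-1 = 5:
  S[A,A] = ((1.3333)·(1.3333) + (-3.6667)·(-3.6667) + (-0.6667)·(-0.6667) + (-3.6667)·(-3.6667) + (2.3333)·(2.3333) + (4.3333)·(4.3333)) / 5 = 53.3333/5 = 10.6667
  S[A,B] = ((1.3333)·(2.3333) + (-3.6667)·(-1.6667) + (-0.6667)·(1.3333) + (-3.6667)·(3.3333) + (2.3333)·(-2.6667) + (4.3333)·(-2.6667)) / 5 = -21.6667/5 = -4.3333
  S[B,B] = ((2.3333)·(2.3333) + (-1.6667)·(-1.6667) + (1.3333)·(1.3333) + (3.3333)·(3.3333) + (-2.6667)·(-2.6667) + (-2.6667)·(-2.6667)) / 5 = 35.3333/5 = 7.0667
  S = [[10.6667, -4.3333],
 [-4.3333, 7.0667]].

Step 3 — invert S. det(S) = 10.6667·7.0667 - (-4.3333)² = 56.6.
  S^{-1} = (1/det) · [[d, -b], [-b, a]] = [[0.1249, 0.0766],
 [0.0766, 0.1885]].

Step 4 — quadratic form (x̄ - mu_0)^T · S^{-1} · (x̄ - mu_0):
  S^{-1} · (x̄ - mu_0) = (-0.212, 0.2473),
  (x̄ - mu_0)^T · [...] = (-3.3333)·(-0.212) + (2.6667)·(0.2473) = 1.3663.

Step 5 — scale by n: T² = 6 · 1.3663 = 8.1979.

T² ≈ 8.1979


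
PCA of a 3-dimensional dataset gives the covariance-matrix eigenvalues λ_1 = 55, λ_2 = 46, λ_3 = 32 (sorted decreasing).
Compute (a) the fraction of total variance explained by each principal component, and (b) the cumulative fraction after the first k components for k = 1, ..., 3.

Step 1 — total variance = trace(Sigma) = Σ λ_i = 55 + 46 + 32 = 133.

Step 2 — fraction explained by component i = λ_i / Σ λ:
  PC1: 55/133 = 0.4135
  PC2: 46/133 = 0.3459
  PC3: 32/133 = 0.2406

Step 3 — cumulative fraction after k components = (λ_1 + ... + λ_k) / Σ λ:
  k = 1: 55/133 = 0.4135
  k = 2: (55 + 46)/133 = 101/133 = 0.7594
  k = 3: (55 + 46 + 32)/133 = 133/133 = 1

Summary (fraction, with percent):

explained: PC1 0.4135 (41.35%), PC2 0.3459 (34.59%), PC3 0.2406 (24.06%);  cumulative: 0.4135, 0.7594, 1


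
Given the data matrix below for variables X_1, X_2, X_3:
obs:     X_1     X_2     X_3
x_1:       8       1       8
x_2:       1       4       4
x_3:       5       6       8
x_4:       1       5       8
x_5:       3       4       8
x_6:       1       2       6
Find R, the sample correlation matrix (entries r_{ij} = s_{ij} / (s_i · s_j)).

Step 1 — column means:
  mean(X_1) = (8 + 1 + 5 + 1 + 3 + 1) / 6 = 19/6 = 3.1667
  mean(X_2) = (1 + 4 + 6 + 5 + 4 + 2) / 6 = 22/6 = 3.6667
  mean(X_3) = (8 + 4 + 8 + 8 + 8 + 6) / 6 = 42/6 = 7

Step 2 — sample variances and covariances s[i,j] = (1/(n-1)) · Σ_k (x_{k,i} - mean_i) · (x_{k,j} - mean_j), with n-1 = 5:
  s[X_1,X_1] = ((4.8333)·(4.8333) + (-2.1667)·(-2.1667) + (1.8333)·(1.8333) + (-2.1667)·(-2.1667) + (-0.1667)·(-0.1667) + (-2.1667)·(-2.1667)) / 5 = 40.8333/5 = 8.1667
  s[X_1,X_2] = ((4.8333)·(-2.6667) + (-2.1667)·(0.3333) + (1.8333)·(2.3333) + (-2.1667)·(1.3333) + (-0.1667)·(0.3333) + (-2.1667)·(-1.6667)) / 5 = -8.6667/5 = -1.7333
  s[X_1,X_3] = ((4.8333)·(1) + (-2.1667)·(-3) + (1.8333)·(1) + (-2.1667)·(1) + (-0.1667)·(1) + (-2.1667)·(-1)) / 5 = 13/5 = 2.6
  s[X_2,X_2] = ((-2.6667)·(-2.6667) + (0.3333)·(0.3333) + (2.3333)·(2.3333) + (1.3333)·(1.3333) + (0.3333)·(0.3333) + (-1.6667)·(-1.6667)) / 5 = 17.3333/5 = 3.4667
  s[X_2,X_3] = ((-2.6667)·(1) + (0.3333)·(-3) + (2.3333)·(1) + (1.3333)·(1) + (0.3333)·(1) + (-1.6667)·(-1)) / 5 = 2/5 = 0.4
  s[X_3,X_3] = ((1)·(1) + (-3)·(-3) + (1)·(1) + (1)·(1) + (1)·(1) + (-1)·(-1)) / 5 = 14/5 = 2.8
  Sample standard deviations s_i = √(s[i,i]):
  s(X_1) = √(8.1667) = 2.8577
  s(X_2) = √(3.4667) = 1.8619
  s(X_3) = √(2.8) = 1.6733

Step 3 — r_{ij} = s_{ij} / (s_i · s_j):
  r[X_1,X_1] = 1 (diagonal).
  r[X_1,X_2] = -1.7333 / (2.8577 · 1.8619) = -1.7333 / 5.3208 = -0.3258
  r[X_1,X_3] = 2.6 / (2.8577 · 1.6733) = 2.6 / 4.7819 = 0.5437
  r[X_2,X_2] = 1 (diagonal).
  r[X_2,X_3] = 0.4 / (1.8619 · 1.6733) = 0.4 / 3.1156 = 0.1284
  r[X_3,X_3] = 1 (diagonal).

R is symmetric with unit diagonal. Assembling:

R = [[1, -0.3258, 0.5437],
 [-0.3258, 1, 0.1284],
 [0.5437, 0.1284, 1]]
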